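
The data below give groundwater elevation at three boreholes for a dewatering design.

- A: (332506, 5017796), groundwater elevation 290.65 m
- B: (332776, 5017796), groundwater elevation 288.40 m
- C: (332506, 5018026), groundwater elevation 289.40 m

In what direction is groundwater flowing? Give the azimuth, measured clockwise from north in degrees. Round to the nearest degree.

057°

∂h/∂x = (288.40 − 290.65) / (332776 − 332506) = -0.008333
∂h/∂y = (289.40 − 290.65) / (5018026 − 5017796) = -0.005435
Flow direction (−∇h) has components (+0.008333 E, +0.005435 N).
Azimuth = atan2(E, N) = atan2(+0.008333, +0.005435) = 56.9° ≈ 057°.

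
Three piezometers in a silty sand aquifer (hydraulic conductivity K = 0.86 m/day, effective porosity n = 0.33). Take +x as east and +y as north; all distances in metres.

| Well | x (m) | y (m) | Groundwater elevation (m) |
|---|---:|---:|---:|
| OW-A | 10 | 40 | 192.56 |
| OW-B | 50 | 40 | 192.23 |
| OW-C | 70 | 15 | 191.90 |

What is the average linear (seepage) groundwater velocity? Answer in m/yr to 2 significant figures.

10 m/yr

Three-point gradient (reference OW-A): Δ to OW-B = (40, 0, -0.33), Δ to OW-C = (60, -25, -0.66).
∂h/∂x = -0.008250, ∂h/∂y = +0.006600 (det = -1000).
|∇h| = √(-0.008250² + 0.006600²) = 0.01057
Seepage velocity v = K·i/n = 0.86 × 0.01057 / 0.33 = 0.02755 m/day = 10.06 m/yr.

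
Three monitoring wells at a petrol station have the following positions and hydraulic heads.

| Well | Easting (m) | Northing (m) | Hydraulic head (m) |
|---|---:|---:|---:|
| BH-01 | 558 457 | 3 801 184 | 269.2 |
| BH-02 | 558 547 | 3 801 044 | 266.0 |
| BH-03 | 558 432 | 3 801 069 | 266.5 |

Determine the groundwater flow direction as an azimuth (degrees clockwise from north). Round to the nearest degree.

182°

Differences from BH-01: to BH-02 (Δx, Δy, Δh) = (90, -140, -3.2); to BH-03 = (-25, -115, -2.7).
Solve a·Δx + b·Δy = Δh: det = 90·(-115) − (-25)·(-140) = -13850.
∂h/∂x = [(-3.2)·(-115) − (-2.7)·(-140)] / -13850 = +0.0007220
∂h/∂y = [90·(-2.7) − (-25)·(-3.2)] / -13850 = +0.02332
Flow direction (−∇h) has components (-0.0007220 E, -0.02332 N).
Azimuth = atan2(E, N) = atan2(-0.0007220, -0.02332) = 181.8° ≈ 182°.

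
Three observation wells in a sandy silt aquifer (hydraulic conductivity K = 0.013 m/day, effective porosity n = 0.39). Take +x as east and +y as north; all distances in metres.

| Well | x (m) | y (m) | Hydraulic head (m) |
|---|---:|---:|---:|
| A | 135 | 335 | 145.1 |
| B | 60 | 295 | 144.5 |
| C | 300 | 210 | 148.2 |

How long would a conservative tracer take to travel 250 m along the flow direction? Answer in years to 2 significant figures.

Taking A as reference: B−A = (-75, -40, -0.6); C−A = (165, -125, +3.1).
Determinant of the coordinate differences = (-75)·(-125) − 165·(-40) = 15975.
∂h/∂x = [(-0.6)·(-125) − (+3.1)·(-40)] / 15975 = +0.01246
∂h/∂y = [(-75)·(+3.1) − 165·(-0.6)] / 15975 = -0.008357
|∇h| = √(0.01246² + -0.008357²) = 0.015
Seepage velocity v = K·i/n = 0.013 × 0.015 / 0.39 = 0.0005 m/day.
t = 250 / 0.0005 = 5e+05 days = 1.37e+03 years.

1400 years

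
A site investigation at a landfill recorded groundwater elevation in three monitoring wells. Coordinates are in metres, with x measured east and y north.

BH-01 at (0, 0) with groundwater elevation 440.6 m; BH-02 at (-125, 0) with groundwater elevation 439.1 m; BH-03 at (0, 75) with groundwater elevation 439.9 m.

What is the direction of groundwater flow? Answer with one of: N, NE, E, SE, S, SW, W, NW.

NW

∂h/∂x = (439.1 − 440.6) / (-125 − 0) = +0.01200
∂h/∂y = (439.9 − 440.6) / (75 − 0) = -0.009333
Flow = −∇h = (-0.01200 east, +0.009333 north), which points northwest.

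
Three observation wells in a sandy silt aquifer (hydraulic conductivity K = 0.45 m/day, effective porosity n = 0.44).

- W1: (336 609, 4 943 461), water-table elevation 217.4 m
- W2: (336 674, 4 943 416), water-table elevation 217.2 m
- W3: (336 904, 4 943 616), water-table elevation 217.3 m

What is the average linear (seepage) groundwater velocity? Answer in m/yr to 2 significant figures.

Taking W1 as reference: W2−W1 = (65, -45, -0.2); W3−W1 = (295, 155, -0.1).
Solve a·Δx + b·Δy = Δh: det = 65·155 − 295·(-45) = 23350.
∂h/∂x = [(-0.2)·155 − (-0.1)·(-45)] / 23350 = -0.001520
∂h/∂y = [65·(-0.1) − 295·(-0.2)] / 23350 = +0.002248
|∇h| = √(-0.001520² + 0.002248²) = 0.002714
Seepage velocity v = K·i/n = 0.45 × 0.002714 / 0.44 = 0.002776 m/day = 1.014 m/yr.

1.0 m/yr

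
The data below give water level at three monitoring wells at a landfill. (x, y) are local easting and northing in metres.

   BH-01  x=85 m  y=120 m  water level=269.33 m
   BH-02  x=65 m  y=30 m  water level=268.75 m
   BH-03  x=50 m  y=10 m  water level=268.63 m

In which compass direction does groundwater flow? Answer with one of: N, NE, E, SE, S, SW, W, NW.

S

With h = a·x + b·y + c and BH-01 as origin, the differences give:
  (-20)·a + (-90)·b = -0.58
  (-35)·a + (-110)·b = -0.70
Eliminate b (×(-110) and ×(-90), subtract): -950·a = 0.800 → a = ∂h/∂x = -0.0008421
Back-substitute: b = ∂h/∂y = +0.006632.
Flow = −∇h = (+0.0008421 east, -0.006632 north), which points south.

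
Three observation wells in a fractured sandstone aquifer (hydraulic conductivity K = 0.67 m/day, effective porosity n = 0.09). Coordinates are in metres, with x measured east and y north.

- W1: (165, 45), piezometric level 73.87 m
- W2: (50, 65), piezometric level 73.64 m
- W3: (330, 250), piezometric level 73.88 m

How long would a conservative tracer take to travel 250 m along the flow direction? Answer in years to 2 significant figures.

41 years

Differences from W1: to W2 (Δx, Δy, Δh) = (-115, 20, -0.23); to W3 = (165, 205, +0.01).
Solve a·Δx + b·Δy = Δh: det = (-115)·205 − 165·20 = -26875.
∂h/∂x = [(-0.23)·205 − (+0.01)·20] / -26875 = +0.001762
∂h/∂y = [(-115)·(+0.01) − 165·(-0.23)] / -26875 = -0.001369
|∇h| = √(0.001762² + -0.001369²) = 0.002231
Seepage velocity v = K·i/n = 0.67 × 0.002231 / 0.09 = 0.01661 m/day.
t = 250 / 0.01661 = 1.505e+04 days = 41.2 years.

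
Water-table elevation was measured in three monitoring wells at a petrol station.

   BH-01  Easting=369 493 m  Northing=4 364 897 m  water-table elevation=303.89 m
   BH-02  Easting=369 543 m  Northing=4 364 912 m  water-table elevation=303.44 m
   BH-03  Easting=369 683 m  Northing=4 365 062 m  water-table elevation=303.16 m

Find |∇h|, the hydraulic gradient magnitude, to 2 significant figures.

Taking BH-01 as reference: BH-02−BH-01 = (50, 15, -0.45); BH-03−BH-01 = (190, 165, -0.73).
Determinant of the coordinate differences = 50·165 − 190·15 = 5400.
∂h/∂x = [(-0.45)·165 − (-0.73)·15] / 5400 = -0.01172
∂h/∂y = [50·(-0.73) − 190·(-0.45)] / 5400 = +0.009074
|∇h| = √(-0.01172² + 0.009074²) = 0.01482

0.015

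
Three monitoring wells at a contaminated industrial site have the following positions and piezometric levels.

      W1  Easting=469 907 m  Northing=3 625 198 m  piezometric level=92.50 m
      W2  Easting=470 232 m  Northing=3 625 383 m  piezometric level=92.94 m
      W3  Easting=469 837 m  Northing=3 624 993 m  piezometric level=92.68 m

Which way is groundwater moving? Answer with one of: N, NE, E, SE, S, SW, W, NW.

With h = a·x + b·y + c and W1 as origin, the differences give:
  325·a + 185·b = +0.44
  (-70)·a + (-205)·b = +0.18
Eliminate b (×(-205) and ×185, subtract): -53675·a = -123.500 → a = ∂h/∂x = +0.002301
Back-substitute: b = ∂h/∂y = -0.001664.
Flow = −∇h = (-0.002301 east, +0.001664 north), which points northwest.

NW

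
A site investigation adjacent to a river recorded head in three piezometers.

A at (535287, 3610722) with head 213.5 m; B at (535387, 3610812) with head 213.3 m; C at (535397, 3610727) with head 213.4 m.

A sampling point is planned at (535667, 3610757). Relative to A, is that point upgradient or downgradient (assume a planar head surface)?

downgradient

Taking A as reference: B−A = (100, 90, -0.2); C−A = (110, 5, -0.1).
Solve a·Δx + b·Δy = Δh: det = 100·5 − 110·90 = -9400.
∂h/∂x = [(-0.2)·5 − (-0.1)·90] / -9400 = -0.0008511
∂h/∂y = [100·(-0.1) − 110·(-0.2)] / -9400 = -0.001277
Head at (535667, 3610757) = 213.5 + (-0.0008511)·(380) + (-0.001277)·(35) = 213.13 m.
That is lower than the 213.5 m at A, so the point is downgradient.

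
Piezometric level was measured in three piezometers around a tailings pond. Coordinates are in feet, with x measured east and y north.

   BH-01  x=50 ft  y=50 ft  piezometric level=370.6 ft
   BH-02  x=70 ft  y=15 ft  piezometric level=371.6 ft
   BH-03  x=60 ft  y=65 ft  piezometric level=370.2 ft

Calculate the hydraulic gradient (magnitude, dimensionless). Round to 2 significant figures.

Taking BH-01 as reference: BH-02−BH-01 = (20, -35, +1.0); BH-03−BH-01 = (10, 15, -0.4).
Solve a·Δx + b·Δy = Δh: det = 20·15 − 10·(-35) = 650.
∂h/∂x = [(+1.0)·15 − (-0.4)·(-35)] / 650 = +0.001538
∂h/∂y = [20·(-0.4) − 10·(+1.0)] / 650 = -0.02769
|∇h| = √(0.001538² + -0.02769²) = 0.02773

0.028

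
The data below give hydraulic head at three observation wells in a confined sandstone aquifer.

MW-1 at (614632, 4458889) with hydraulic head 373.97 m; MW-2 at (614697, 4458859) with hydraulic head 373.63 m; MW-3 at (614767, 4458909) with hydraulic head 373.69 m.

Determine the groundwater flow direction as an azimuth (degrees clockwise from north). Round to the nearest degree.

Three-point gradient (reference MW-1): Δ to MW-2 = (65, -30, -0.34), Δ to MW-3 = (135, 20, -0.28).
∂h/∂x = -0.002841, ∂h/∂y = +0.005178 (det = 5350).
Flow direction (−∇h) has components (+0.002841 E, -0.005178 N).
Azimuth = atan2(E, N) = atan2(+0.002841, -0.005178) = 151.2° ≈ 151°.

151°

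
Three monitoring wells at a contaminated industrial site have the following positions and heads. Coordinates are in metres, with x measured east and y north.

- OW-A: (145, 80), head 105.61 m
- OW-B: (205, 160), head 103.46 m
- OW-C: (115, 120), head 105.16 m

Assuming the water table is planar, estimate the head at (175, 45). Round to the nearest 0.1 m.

106.0 m

With h = a·x + b·y + c and OW-A as origin, the differences give:
  60·a + 80·b = -2.15
  (-30)·a + 40·b = -0.45
Eliminate b (×40 and ×80, subtract): 4800·a = -50.000 → a = ∂h/∂x = -0.01042
Back-substitute: b = ∂h/∂y = -0.01906.
h(175, 45) = 105.61 + (-0.01042)·(30) + (-0.01906)·(-35) = 105.61 -0.312 +0.667 = 105.965 m.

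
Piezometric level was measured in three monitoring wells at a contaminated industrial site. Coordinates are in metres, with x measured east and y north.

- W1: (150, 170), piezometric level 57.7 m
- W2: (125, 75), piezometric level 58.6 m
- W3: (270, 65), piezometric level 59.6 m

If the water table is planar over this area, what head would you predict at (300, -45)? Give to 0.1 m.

Differences from W1: to W2 (Δx, Δy, Δh) = (-25, -95, +0.9); to W3 = (120, -105, +1.9).
Determinant of the coordinate differences = (-25)·(-105) − 120·(-95) = 14025.
∂h/∂x = [(+0.9)·(-105) − (+1.9)·(-95)] / 14025 = +0.006132
∂h/∂y = [(-25)·(+1.9) − 120·(+0.9)] / 14025 = -0.01109
h(300, -45) = 57.7 + (+0.006132)·(150) + (-0.01109)·(-215) = 57.7 +0.920 +2.384 = 61.004 m.

61.0 m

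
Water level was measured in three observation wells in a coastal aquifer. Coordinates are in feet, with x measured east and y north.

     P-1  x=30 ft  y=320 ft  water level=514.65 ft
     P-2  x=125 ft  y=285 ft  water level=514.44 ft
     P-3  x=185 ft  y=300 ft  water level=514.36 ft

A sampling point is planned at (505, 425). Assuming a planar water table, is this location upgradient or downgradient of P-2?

downgradient

Differences from P-1: to P-2 (Δx, Δy, Δh) = (95, -35, -0.21); to P-3 = (155, -20, -0.29).
Determinant of the coordinate differences = 95·(-20) − 155·(-35) = 3525.
∂h/∂x = [(-0.21)·(-20) − (-0.29)·(-35)] / 3525 = -0.001688
∂h/∂y = [95·(-0.29) − 155·(-0.21)] / 3525 = +0.001418
Head at (505, 425) = 514.65 + (-0.001688)·(475) + (+0.001418)·(105) = 514.00 ft.
That is lower than the 514.44 ft at P-2, so the point is downgradient.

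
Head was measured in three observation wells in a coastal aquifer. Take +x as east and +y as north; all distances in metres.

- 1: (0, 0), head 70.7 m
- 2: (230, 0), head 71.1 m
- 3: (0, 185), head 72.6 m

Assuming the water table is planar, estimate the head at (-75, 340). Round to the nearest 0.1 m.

∂h/∂x = (71.1 − 70.7) / (230 − 0) = +0.001739
∂h/∂y = (72.6 − 70.7) / (185 − 0) = +0.01027
h(-75, 340) = 70.7 + (+0.001739)·(-75) + (+0.01027)·(340) = 70.7 -0.130 +3.492 = 74.061 m.

74.1 m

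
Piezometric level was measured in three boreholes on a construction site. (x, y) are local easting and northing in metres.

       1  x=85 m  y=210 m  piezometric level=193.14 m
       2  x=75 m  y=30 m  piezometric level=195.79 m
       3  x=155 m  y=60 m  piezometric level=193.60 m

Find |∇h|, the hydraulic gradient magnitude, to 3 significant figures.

0.0261

Taking 1 as reference: 2−1 = (-10, -180, +2.65); 3−1 = (70, -150, +0.46).
Solve a·Δx + b·Δy = Δh: det = (-10)·(-150) − 70·(-180) = 14100.
∂h/∂x = [(+2.65)·(-150) − (+0.46)·(-180)] / 14100 = -0.02232
∂h/∂y = [(-10)·(+0.46) − 70·(+2.65)] / 14100 = -0.01348
|∇h| = √(-0.02232² + -0.01348²) = 0.02607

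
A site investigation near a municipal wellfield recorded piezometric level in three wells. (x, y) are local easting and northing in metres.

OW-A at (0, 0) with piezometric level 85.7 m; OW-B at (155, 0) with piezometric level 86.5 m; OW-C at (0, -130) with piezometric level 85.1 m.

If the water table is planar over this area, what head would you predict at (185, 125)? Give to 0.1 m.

∂h/∂x = (86.5 − 85.7) / (155 − 0) = +0.005161
∂h/∂y = (85.1 − 85.7) / (-130 − 0) = +0.004615
h(185, 125) = 85.7 + (+0.005161)·(185) + (+0.004615)·(125) = 85.7 +0.955 +0.577 = 87.232 m.

87.2 m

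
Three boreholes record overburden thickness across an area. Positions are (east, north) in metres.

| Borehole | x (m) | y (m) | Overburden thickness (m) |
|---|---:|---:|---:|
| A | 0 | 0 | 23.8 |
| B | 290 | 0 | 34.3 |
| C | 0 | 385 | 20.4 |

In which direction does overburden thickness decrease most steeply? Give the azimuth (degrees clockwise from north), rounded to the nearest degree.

284°

∂d/∂x = (34.3 − 23.8) / (290 − 0) = +0.03621
∂d/∂y = (20.4 − 23.8) / (385 − 0) = -0.008831
Steepest decrease is along −∇f: components (-0.03621 E, +0.008831 N).
Azimuth = atan2(-0.03621, +0.008831) = 283.7° ≈ 284°.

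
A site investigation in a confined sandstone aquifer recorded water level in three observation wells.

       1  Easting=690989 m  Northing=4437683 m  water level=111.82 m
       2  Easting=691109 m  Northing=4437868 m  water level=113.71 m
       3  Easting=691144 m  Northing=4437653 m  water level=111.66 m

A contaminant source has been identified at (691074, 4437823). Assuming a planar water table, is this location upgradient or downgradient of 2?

downgradient

Differences from 1: to 2 (Δx, Δy, Δh) = (120, 185, +1.89); to 3 = (155, -30, -0.16).
Determinant of the coordinate differences = 120·(-30) − 155·185 = -32275.
∂h/∂x = [(+1.89)·(-30) − (-0.16)·185] / -32275 = +0.0008397
∂h/∂y = [120·(-0.16) − 155·(+1.89)] / -32275 = +0.009672
Head at (691074, 4437823) = 111.82 + (+0.0008397)·(85) + (+0.009672)·(140) = 113.25 m.
That is lower than the 113.71 m at 2, so the point is downgradient.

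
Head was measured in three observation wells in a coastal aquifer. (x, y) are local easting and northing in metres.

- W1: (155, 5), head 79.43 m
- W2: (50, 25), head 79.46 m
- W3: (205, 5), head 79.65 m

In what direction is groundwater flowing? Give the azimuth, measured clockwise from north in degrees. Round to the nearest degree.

190°

Taking W1 as reference: W2−W1 = (-105, 20, +0.03); W3−W1 = (50, 0, +0.22).
Solve a·Δx + b·Δy = Δh: det = (-105)·0 − 50·20 = -1000.
∂h/∂x = [(+0.03)·0 − (+0.22)·20] / -1000 = +0.004400
∂h/∂y = [(-105)·(+0.22) − 50·(+0.03)] / -1000 = +0.02460
Flow direction (−∇h) has components (-0.004400 E, -0.02460 N).
Azimuth = atan2(E, N) = atan2(-0.004400, -0.02460) = 190.1° ≈ 190°.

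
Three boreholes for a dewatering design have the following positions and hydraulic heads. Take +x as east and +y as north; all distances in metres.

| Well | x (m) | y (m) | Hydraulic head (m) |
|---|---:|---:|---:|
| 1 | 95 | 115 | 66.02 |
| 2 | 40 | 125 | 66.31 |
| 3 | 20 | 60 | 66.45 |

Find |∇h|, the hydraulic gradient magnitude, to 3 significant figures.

Differences from 1: to 2 (Δx, Δy, Δh) = (-55, 10, +0.29); to 3 = (-75, -55, +0.43).
Solve a·Δx + b·Δy = Δh: det = (-55)·(-55) − (-75)·10 = 3775.
∂h/∂x = [(+0.29)·(-55) − (+0.43)·10] / 3775 = -0.005364
∂h/∂y = [(-55)·(+0.43) − (-75)·(+0.29)] / 3775 = -0.0005033
|∇h| = √(-0.005364² + -0.0005033²) = 0.005388

0.00539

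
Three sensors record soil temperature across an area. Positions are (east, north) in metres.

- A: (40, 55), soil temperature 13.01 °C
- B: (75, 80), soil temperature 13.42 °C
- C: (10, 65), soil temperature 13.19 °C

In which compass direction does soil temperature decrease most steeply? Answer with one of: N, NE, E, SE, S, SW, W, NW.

With T = a·x + b·y + c and A as origin, the differences give:
  35·a + 25·b = +0.41
  (-30)·a + 10·b = +0.18
Eliminate b (×10 and ×25, subtract): 1100·a = -0.400 → a = ∂T/∂x = -0.0003636
Back-substitute: b = ∂T/∂y = +0.01691.
Steepest decrease is along −∇f = (+0.0003636 E, -0.01691 N) → south.

S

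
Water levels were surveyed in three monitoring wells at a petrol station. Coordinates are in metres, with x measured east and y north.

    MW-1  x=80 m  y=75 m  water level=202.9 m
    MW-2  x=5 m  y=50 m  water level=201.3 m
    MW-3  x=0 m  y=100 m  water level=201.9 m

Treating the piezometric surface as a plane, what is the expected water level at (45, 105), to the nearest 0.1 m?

Differences from MW-1: to MW-2 (Δx, Δy, Δh) = (-75, -25, -1.6); to MW-3 = (-80, 25, -1.0).
Solve a·Δx + b·Δy = Δh: det = (-75)·25 − (-80)·(-25) = -3875.
∂h/∂x = [(-1.6)·25 − (-1.0)·(-25)] / -3875 = +0.01677
∂h/∂y = [(-75)·(-1.0) − (-80)·(-1.6)] / -3875 = +0.01368
h(45, 105) = 202.9 + (+0.01677)·(-35) + (+0.01368)·(30) = 202.9 -0.587 +0.410 = 202.723 m.

202.7 m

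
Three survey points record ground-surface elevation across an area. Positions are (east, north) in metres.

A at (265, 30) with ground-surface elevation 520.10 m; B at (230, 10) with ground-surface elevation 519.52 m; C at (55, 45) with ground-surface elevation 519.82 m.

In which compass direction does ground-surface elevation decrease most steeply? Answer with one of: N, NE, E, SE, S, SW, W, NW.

S

With z = a·x + b·y + c and A as origin, the differences give:
  (-35)·a + (-20)·b = -0.58
  (-210)·a + 15·b = -0.28
Eliminate b (×15 and ×(-20), subtract): -4725·a = -14.300 → a = ∂z/∂x = +0.003026
Back-substitute: b = ∂z/∂y = +0.02370.
Steepest decrease is along −∇f = (-0.003026 E, -0.02370 N) → south.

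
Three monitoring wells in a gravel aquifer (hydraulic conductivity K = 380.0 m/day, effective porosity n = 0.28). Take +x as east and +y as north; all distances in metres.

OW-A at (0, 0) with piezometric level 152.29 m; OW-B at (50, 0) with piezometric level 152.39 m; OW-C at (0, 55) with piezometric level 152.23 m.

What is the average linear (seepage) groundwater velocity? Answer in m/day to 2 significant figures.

∂h/∂x = (152.39 − 152.29) / (50 − 0) = +0.002000
∂h/∂y = (152.23 − 152.29) / (55 − 0) = -0.001091
|∇h| = √(0.002000² + -0.001091²) = 0.002278
Seepage velocity v = K·i/n = 380.0 × 0.002278 / 0.28 = 3.092 m/day.

3.1 m/day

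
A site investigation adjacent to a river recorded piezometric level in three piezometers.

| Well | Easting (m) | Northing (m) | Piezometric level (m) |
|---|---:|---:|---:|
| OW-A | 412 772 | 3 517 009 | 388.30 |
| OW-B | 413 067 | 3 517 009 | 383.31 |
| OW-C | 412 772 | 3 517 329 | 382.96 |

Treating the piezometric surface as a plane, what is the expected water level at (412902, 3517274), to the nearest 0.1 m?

381.7 m

∂h/∂x = (383.31 − 388.30) / (413067 − 412772) = -0.01692
∂h/∂y = (382.96 − 388.30) / (3517329 − 3517009) = -0.01669
h(412902, 3517274) = 388.30 + (-0.01692)·(130) + (-0.01669)·(265) = 388.30 -2.199 -4.422 = 381.679 m.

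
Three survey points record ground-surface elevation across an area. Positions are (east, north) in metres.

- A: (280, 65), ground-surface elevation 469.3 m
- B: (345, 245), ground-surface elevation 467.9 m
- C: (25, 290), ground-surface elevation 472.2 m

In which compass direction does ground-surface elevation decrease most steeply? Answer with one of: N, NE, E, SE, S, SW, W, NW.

E

Three-point gradient (reference A): Δ to B = (65, 180, -1.4), Δ to C = (-255, 225, +2.9).
∂z/∂x = -0.01383, ∂z/∂y = -0.002784 (det = 60525).
Steepest decrease is along −∇f = (+0.01383 E, +0.002784 N) → east.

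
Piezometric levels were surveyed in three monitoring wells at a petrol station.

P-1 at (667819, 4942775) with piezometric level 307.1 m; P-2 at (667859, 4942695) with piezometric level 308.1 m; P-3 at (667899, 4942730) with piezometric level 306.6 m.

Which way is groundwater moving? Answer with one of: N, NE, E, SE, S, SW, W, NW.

NE

Three-point gradient (reference P-1): Δ to P-2 = (40, -80, +1.0), Δ to P-3 = (80, -45, -0.5).
∂h/∂x = -0.01848, ∂h/∂y = -0.02174 (det = 4600).
Flow = −∇h = (+0.01848 east, +0.02174 north), which points northeast.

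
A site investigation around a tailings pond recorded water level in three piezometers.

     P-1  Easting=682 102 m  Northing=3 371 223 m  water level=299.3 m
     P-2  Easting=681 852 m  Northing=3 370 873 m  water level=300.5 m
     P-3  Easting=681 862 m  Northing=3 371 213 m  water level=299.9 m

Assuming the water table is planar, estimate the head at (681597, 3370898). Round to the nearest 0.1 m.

301.1 m

With h = a·x + b·y + c and P-1 as origin, the differences give:
  (-250)·a + (-350)·b = +1.2
  (-240)·a + (-10)·b = +0.6
Eliminate b (×(-10) and ×(-350), subtract): -81500·a = 198.00 → a = ∂h/∂x = -0.002429
Back-substitute: b = ∂h/∂y = -0.001693.
h(681597, 3370898) = 299.3 + (-0.002429)·(-505) + (-0.001693)·(-325) = 299.3 +1.227 +0.550 = 301.077 m.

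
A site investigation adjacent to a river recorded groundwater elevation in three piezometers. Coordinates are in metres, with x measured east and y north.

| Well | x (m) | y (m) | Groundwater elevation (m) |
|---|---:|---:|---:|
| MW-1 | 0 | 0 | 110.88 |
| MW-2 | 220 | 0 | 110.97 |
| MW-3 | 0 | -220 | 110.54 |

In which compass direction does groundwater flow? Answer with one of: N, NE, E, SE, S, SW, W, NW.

∂h/∂x = (110.97 − 110.88) / (220 − 0) = +0.0004091
∂h/∂y = (110.54 − 110.88) / (-220 − 0) = +0.001545
Flow = −∇h = (-0.0004091 east, -0.001545 north), which points south.

S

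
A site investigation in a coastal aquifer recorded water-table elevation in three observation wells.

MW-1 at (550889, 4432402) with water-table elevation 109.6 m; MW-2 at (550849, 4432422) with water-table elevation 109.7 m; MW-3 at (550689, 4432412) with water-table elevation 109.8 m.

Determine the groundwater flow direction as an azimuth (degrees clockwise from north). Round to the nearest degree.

With h = a·x + b·y + c and MW-1 as origin, the differences give:
  (-40)·a + 20·b = +0.1
  (-200)·a + 10·b = +0.2
Eliminate b (×10 and ×20, subtract): 3600·a = -3.00 → a = ∂h/∂x = -0.0008333
Back-substitute: b = ∂h/∂y = +0.003333.
Flow direction (−∇h) has components (+0.0008333 E, -0.003333 N).
Azimuth = atan2(E, N) = atan2(+0.0008333, -0.003333) = 166.0° ≈ 166°.

166°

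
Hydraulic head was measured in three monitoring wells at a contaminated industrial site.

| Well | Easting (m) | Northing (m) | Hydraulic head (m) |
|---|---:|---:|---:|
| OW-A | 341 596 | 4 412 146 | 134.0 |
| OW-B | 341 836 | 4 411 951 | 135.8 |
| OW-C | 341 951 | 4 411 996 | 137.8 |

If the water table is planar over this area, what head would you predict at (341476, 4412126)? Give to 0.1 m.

132.1 m

Taking OW-A as reference: OW-B−OW-A = (240, -195, +1.8); OW-C−OW-A = (355, -150, +3.8).
Solve a·Δx + b·Δy = Δh: det = 240·(-150) − 355·(-195) = 33225.
∂h/∂x = [(+1.8)·(-150) − (+3.8)·(-195)] / 33225 = +0.01418
∂h/∂y = [240·(+3.8) − 355·(+1.8)] / 33225 = +0.008217
h(341476, 4412126) = 134.0 + (+0.01418)·(-120) + (+0.008217)·(-20) = 134.0 -1.701 -0.164 = 132.135 m.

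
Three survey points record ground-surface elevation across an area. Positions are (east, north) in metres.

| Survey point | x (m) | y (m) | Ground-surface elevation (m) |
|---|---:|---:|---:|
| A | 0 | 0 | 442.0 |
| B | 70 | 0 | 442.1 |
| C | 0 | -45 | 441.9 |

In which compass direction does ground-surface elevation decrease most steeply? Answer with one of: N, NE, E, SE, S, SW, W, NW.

∂z/∂x = (442.1 − 442.0) / (70 − 0) = +0.001429
∂z/∂y = (441.9 − 442.0) / (-45 − 0) = +0.002222
Steepest decrease is along −∇f = (-0.001429 E, -0.002222 N) → southwest.

SW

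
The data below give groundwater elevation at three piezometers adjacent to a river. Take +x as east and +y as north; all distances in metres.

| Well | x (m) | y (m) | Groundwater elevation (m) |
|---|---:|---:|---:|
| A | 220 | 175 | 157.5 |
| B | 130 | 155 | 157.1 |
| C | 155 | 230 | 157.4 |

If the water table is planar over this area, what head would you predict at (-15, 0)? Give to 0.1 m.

Taking A as reference: B−A = (-90, -20, -0.4); C−A = (-65, 55, -0.1).
Solve a·Δx + b·Δy = Δh: det = (-90)·55 − (-65)·(-20) = -6250.
∂h/∂x = [(-0.4)·55 − (-0.1)·(-20)] / -6250 = +0.003840
∂h/∂y = [(-90)·(-0.1) − (-65)·(-0.4)] / -6250 = +0.002720
h(-15, 0) = 157.5 + (+0.003840)·(-235) + (+0.002720)·(-175) = 157.5 -0.902 -0.476 = 156.122 m.

156.1 m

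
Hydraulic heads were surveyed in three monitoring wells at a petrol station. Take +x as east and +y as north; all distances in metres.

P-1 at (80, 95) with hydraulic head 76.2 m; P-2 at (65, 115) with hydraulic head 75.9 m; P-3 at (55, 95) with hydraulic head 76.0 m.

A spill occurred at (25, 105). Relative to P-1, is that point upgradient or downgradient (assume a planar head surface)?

Differences from P-1: to P-2 (Δx, Δy, Δh) = (-15, 20, -0.3); to P-3 = (-25, 0, -0.2).
Solve a·Δx + b·Δy = Δh: det = (-15)·0 − (-25)·20 = 500.
∂h/∂x = [(-0.3)·0 − (-0.2)·20] / 500 = +0.008000
∂h/∂y = [(-15)·(-0.2) − (-25)·(-0.3)] / 500 = -0.009000
Head at (25, 105) = 76.2 + (+0.008000)·(-55) + (-0.009000)·(10) = 75.67 m.
That is lower than the 76.2 m at P-1, so the point is downgradient.

downgradient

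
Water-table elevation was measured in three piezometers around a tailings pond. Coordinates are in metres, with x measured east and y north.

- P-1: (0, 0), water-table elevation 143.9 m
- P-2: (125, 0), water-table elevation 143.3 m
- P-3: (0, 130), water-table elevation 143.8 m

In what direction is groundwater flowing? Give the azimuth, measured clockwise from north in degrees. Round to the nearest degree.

081°

∂h/∂x = (143.3 − 143.9) / (125 − 0) = -0.004800
∂h/∂y = (143.8 − 143.9) / (130 − 0) = -0.0007692
Flow direction (−∇h) has components (+0.004800 E, +0.0007692 N).
Azimuth = atan2(E, N) = atan2(+0.004800, +0.0007692) = 80.9° ≈ 081°.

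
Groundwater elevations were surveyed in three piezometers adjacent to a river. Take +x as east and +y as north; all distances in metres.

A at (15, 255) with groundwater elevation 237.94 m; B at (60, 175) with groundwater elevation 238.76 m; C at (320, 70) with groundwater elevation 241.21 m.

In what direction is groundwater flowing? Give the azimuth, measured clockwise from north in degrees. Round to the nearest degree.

Taking A as reference: B−A = (45, -80, +0.82); C−A = (305, -185, +3.27).
Solve a·Δx + b·Δy = Δh: det = 45·(-185) − 305·(-80) = 16075.
∂h/∂x = [(+0.82)·(-185) − (+3.27)·(-80)] / 16075 = +0.006837
∂h/∂y = [45·(+3.27) − 305·(+0.82)] / 16075 = -0.006404
Flow direction (−∇h) has components (-0.006837 E, +0.006404 N).
Azimuth = atan2(E, N) = atan2(-0.006837, +0.006404) = 313.1° ≈ 313°.

313°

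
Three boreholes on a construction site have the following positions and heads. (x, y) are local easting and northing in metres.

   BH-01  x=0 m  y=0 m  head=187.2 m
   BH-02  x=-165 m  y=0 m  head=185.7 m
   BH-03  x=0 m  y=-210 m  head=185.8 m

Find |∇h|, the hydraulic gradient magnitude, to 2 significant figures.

0.011

∂h/∂x = (185.7 − 187.2) / (-165 − 0) = +0.009091
∂h/∂y = (185.8 − 187.2) / (-210 − 0) = +0.006667
|∇h| = √(0.009091² + 0.006667²) = 0.01127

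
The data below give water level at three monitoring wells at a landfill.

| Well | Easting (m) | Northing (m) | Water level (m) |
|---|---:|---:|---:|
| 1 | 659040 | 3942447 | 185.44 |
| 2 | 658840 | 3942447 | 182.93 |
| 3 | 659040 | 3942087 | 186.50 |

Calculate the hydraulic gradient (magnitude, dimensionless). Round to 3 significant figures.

0.0129

∂h/∂x = (182.93 − 185.44) / (658840 − 659040) = +0.01255
∂h/∂y = (186.50 − 185.44) / (3942087 − 3942447) = -0.002944
|∇h| = √(0.01255² + -0.002944²) = 0.01289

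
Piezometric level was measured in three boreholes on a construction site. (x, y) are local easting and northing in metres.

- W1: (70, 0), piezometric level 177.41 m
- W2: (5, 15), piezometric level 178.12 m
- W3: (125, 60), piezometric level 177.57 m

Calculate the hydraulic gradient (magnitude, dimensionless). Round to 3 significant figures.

Three-point gradient (reference W1): Δ to W2 = (-65, 15, +0.71), Δ to W3 = (55, 60, +0.16).
∂h/∂x = -0.008508, ∂h/∂y = +0.01047 (det = -4725).
|∇h| = √(-0.008508² + 0.01047²) = 0.01349

0.0135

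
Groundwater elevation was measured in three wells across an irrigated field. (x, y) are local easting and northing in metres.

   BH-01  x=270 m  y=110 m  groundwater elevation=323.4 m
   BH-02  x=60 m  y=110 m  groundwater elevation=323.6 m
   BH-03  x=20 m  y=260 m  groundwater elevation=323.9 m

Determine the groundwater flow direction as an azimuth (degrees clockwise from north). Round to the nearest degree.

Differences from BH-01: to BH-02 (Δx, Δy, Δh) = (-210, 0, +0.2); to BH-03 = (-250, 150, +0.5).
Determinant of the coordinate differences = (-210)·150 − (-250)·0 = -31500.
∂h/∂x = [(+0.2)·150 − (+0.5)·0] / -31500 = -0.0009524
∂h/∂y = [(-210)·(+0.5) − (-250)·(+0.2)] / -31500 = +0.001746
Flow direction (−∇h) has components (+0.0009524 E, -0.001746 N).
Azimuth = atan2(E, N) = atan2(+0.0009524, -0.001746) = 151.4° ≈ 151°.

151°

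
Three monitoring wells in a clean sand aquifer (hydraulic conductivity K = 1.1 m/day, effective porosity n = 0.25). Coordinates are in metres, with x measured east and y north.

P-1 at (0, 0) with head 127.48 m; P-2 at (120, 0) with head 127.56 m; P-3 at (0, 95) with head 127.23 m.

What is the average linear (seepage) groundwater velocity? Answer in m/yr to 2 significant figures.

4.4 m/yr

∂h/∂x = (127.56 − 127.48) / (120 − 0) = +0.0006667
∂h/∂y = (127.23 − 127.48) / (95 − 0) = -0.002632
|∇h| = √(0.0006667² + -0.002632²) = 0.002715
Seepage velocity v = K·i/n = 1.1 × 0.002715 / 0.25 = 0.01195 m/day = 4.365 m/yr.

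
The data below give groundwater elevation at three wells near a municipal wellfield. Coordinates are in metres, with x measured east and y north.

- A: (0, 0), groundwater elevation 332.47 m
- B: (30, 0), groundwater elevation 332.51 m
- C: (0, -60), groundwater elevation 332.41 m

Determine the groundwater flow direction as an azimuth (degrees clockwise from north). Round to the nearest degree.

233°

∂h/∂x = (332.51 − 332.47) / (30 − 0) = +0.001333
∂h/∂y = (332.41 − 332.47) / (-60 − 0) = +0.001000
Flow direction (−∇h) has components (-0.001333 E, -0.001000 N).
Azimuth = atan2(E, N) = atan2(-0.001333, -0.001000) = 233.1° ≈ 233°.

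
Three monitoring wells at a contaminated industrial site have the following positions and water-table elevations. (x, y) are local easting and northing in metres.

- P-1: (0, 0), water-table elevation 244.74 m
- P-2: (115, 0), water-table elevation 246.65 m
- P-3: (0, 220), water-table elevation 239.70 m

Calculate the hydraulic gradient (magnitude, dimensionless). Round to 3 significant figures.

0.0283

∂h/∂x = (246.65 − 244.74) / (115 − 0) = +0.01661
∂h/∂y = (239.70 − 244.74) / (220 − 0) = -0.02291
|∇h| = √(0.01661² + -0.02291²) = 0.0283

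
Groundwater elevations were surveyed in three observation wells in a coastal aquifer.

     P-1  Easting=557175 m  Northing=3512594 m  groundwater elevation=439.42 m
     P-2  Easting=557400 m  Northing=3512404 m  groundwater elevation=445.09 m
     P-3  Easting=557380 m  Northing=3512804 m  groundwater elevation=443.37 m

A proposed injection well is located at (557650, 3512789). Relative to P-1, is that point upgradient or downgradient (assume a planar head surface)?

Taking P-1 as reference: P-2−P-1 = (225, -190, +5.67); P-3−P-1 = (205, 210, +3.95).
Solve a·Δx + b·Δy = Δh: det = 225·210 − 205·(-190) = 86200.
∂h/∂x = [(+5.67)·210 − (+3.95)·(-190)] / 86200 = +0.02252
∂h/∂y = [225·(+3.95) − 205·(+5.67)] / 86200 = -0.003174
Head at (557650, 3512789) = 439.42 + (+0.02252)·(475) + (-0.003174)·(195) = 449.50 m.
That is higher than the 439.42 m at P-1, so the point is upgradient.

upgradient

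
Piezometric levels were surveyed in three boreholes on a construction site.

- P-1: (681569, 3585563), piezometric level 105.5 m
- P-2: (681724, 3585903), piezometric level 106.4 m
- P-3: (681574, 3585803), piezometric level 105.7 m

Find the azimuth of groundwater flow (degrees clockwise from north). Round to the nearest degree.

Differences from P-1: to P-2 (Δx, Δy, Δh) = (155, 340, +0.9); to P-3 = (5, 240, +0.2).
Solve a·Δx + b·Δy = Δh: det = 155·240 − 5·340 = 35500.
∂h/∂x = [(+0.9)·240 − (+0.2)·340] / 35500 = +0.004169
∂h/∂y = [155·(+0.2) − 5·(+0.9)] / 35500 = +0.0007465
Flow direction (−∇h) has components (-0.004169 E, -0.0007465 N).
Azimuth = atan2(E, N) = atan2(-0.004169, -0.0007465) = 259.8° ≈ 260°.

260°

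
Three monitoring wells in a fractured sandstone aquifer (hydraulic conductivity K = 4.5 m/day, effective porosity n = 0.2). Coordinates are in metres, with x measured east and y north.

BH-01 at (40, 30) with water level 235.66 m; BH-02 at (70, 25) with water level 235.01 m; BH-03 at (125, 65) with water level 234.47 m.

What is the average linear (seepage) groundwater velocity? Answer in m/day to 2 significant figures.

Three-point gradient (reference BH-01): Δ to BH-02 = (30, -5, -0.65), Δ to BH-03 = (85, 35, -1.19).
∂h/∂x = -0.01946, ∂h/∂y = +0.01325 (det = 1475).
|∇h| = √(-0.01946² + 0.01325²) = 0.02354
Seepage velocity v = K·i/n = 4.5 × 0.02354 / 0.2 = 0.5296 m/day.

0.53 m/day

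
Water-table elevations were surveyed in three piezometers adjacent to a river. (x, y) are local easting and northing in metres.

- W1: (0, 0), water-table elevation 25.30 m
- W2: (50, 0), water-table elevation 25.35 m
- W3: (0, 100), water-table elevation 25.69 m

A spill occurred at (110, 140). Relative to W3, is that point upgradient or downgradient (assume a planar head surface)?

upgradient

∂h/∂x = (25.35 − 25.30) / (50 − 0) = +0.001000
∂h/∂y = (25.69 − 25.30) / (100 − 0) = +0.003900
Head at (110, 140) = 25.30 + (+0.001000)·(110) + (+0.003900)·(140) = 25.96 m.
That is higher than the 25.69 m at W3, so the point is upgradient.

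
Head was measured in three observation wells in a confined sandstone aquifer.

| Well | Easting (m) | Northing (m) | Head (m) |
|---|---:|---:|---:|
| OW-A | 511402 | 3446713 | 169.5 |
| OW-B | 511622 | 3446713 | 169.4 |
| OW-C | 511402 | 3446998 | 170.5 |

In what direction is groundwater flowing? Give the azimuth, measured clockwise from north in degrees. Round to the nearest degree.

∂h/∂x = (169.4 − 169.5) / (511622 − 511402) = -0.0004545
∂h/∂y = (170.5 − 169.5) / (3446998 − 3446713) = +0.003509
Flow direction (−∇h) has components (+0.0004545 E, -0.003509 N).
Azimuth = atan2(E, N) = atan2(+0.0004545, -0.003509) = 172.6° ≈ 173°.

173°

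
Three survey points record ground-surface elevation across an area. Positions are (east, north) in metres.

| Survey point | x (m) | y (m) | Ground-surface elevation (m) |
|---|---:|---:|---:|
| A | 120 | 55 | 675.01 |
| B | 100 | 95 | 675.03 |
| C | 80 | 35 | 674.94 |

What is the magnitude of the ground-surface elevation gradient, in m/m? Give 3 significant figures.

Differences from A: to B (Δx, Δy, Δh) = (-20, 40, +0.02); to C = (-40, -20, -0.07).
Determinant of the coordinate differences = (-20)·(-20) − (-40)·40 = 2000.
∂z/∂x = [(+0.02)·(-20) − (-0.07)·40] / 2000 = +0.001200
∂z/∂y = [(-20)·(-0.07) − (-40)·(+0.02)] / 2000 = +0.001100
|∇f| = √(0.001200² + 0.001100²) = 0.001628 m/m

0.00163 m/m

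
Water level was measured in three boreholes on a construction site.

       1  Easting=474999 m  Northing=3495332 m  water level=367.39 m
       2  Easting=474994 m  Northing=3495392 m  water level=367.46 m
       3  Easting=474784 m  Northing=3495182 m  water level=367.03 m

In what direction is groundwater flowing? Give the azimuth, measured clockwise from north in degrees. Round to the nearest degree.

With h = a·x + b·y + c and 1 as origin, the differences give:
  (-5)·a + 60·b = +0.07
  (-215)·a + (-150)·b = -0.36
Eliminate b (×(-150) and ×60, subtract): 13650·a = 11.100 → a = ∂h/∂x = +0.0008132
Back-substitute: b = ∂h/∂y = +0.001234.
Flow direction (−∇h) has components (-0.0008132 E, -0.001234 N).
Azimuth = atan2(E, N) = atan2(-0.0008132, -0.001234) = 213.4° ≈ 213°.

213°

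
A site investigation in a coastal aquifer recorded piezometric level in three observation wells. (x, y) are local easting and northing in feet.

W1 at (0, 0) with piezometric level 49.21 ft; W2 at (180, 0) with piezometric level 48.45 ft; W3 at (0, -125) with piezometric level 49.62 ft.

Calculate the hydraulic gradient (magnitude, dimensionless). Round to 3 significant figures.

∂h/∂x = (48.45 − 49.21) / (180 − 0) = -0.004222
∂h/∂y = (49.62 − 49.21) / (-125 − 0) = -0.003280
|∇h| = √(-0.004222² + -0.003280²) = 0.005346

0.00535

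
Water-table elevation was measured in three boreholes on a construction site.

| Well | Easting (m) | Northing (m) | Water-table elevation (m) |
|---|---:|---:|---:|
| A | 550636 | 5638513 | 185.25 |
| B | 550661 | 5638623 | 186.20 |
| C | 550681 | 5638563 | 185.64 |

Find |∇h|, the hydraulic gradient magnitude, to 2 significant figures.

Three-point gradient (reference A): Δ to B = (25, 110, +0.95), Δ to C = (45, 50, +0.39).
∂h/∂x = -0.001243, ∂h/∂y = +0.008919 (det = -3700).
|∇h| = √(-0.001243² + 0.008919²) = 0.009005

0.0090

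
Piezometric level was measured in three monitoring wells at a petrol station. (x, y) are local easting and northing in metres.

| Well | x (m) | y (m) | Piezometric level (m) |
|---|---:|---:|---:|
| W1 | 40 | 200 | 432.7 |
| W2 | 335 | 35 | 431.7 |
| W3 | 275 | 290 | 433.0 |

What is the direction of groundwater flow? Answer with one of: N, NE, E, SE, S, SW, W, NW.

With h = a·x + b·y + c and W1 as origin, the differences give:
  295·a + (-165)·b = -1.0
  235·a + 90·b = +0.3
Eliminate b (×90 and ×(-165), subtract): 65325·a = -40.50 → a = ∂h/∂x = -0.0006200
Back-substitute: b = ∂h/∂y = +0.004952.
Flow = −∇h = (+0.0006200 east, -0.004952 north), which points south.

S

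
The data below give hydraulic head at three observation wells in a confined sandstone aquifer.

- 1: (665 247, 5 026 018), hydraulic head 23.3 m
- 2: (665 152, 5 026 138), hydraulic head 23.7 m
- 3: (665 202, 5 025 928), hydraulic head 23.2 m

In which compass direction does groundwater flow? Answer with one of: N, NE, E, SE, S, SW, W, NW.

SE

With h = a·x + b·y + c and 1 as origin, the differences give:
  (-95)·a + 120·b = +0.4
  (-45)·a + (-90)·b = -0.1
Eliminate b (×(-90) and ×120, subtract): 13950·a = -24.00 → a = ∂h/∂x = -0.001720
Back-substitute: b = ∂h/∂y = +0.001971.
Flow = −∇h = (+0.001720 east, -0.001971 north), which points southeast.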